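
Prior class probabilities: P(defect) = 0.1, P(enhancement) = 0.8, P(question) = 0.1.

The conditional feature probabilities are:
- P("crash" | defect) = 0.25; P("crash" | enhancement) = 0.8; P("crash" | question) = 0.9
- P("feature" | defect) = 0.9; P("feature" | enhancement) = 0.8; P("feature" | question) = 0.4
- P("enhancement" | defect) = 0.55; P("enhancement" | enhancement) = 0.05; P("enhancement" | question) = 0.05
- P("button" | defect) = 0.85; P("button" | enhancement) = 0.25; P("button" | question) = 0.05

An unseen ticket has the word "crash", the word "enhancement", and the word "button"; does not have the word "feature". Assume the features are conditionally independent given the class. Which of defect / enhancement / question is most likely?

defect: 0.1 × 0.25 × (1−0.9) × 0.55 × 0.85 = 0.00116875
enhancement: 0.8 × 0.8 × (1−0.8) × 0.05 × 0.25 = 0.0016
question: 0.1 × 0.9 × (1−0.4) × 0.05 × 0.05 = 0.000135
Highest score → enhancement.

enhancement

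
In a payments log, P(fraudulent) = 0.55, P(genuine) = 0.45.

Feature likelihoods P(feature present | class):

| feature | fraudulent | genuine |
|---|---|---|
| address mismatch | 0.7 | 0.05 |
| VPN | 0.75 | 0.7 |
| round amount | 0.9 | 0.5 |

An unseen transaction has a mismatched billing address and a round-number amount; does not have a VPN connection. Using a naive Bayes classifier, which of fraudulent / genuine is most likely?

fraudulent

fraudulent: 0.55 × 0.7 × (1−0.75) × 0.9 = 0.086625
genuine: 0.45 × 0.05 × (1−0.7) × 0.5 = 0.003375
Highest score → fraudulent.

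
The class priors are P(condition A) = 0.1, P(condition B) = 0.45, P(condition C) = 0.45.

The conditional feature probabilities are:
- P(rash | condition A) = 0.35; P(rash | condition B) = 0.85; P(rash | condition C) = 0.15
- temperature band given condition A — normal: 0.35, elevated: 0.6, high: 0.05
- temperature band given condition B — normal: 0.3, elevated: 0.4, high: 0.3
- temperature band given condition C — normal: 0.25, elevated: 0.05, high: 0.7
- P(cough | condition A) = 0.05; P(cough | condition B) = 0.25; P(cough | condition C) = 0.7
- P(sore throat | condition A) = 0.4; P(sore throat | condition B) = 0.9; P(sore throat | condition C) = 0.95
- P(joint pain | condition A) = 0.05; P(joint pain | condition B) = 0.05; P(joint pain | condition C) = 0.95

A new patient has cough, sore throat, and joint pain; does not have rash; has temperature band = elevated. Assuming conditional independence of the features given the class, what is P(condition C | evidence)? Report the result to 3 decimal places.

condition A: 0.1 × (1−0.35) × 0.6 × 0.05 × 0.4 × 0.05 = 0.000039
condition B: 0.45 × (1−0.85) × 0.4 × 0.25 × 0.9 × 0.05 = 0.00030375
condition C: 0.45 × (1−0.15) × 0.05 × 0.7 × 0.95 × 0.95 = 0.01208221875
P(condition C | x) = 0.01208221875 / 0.01242496875 ≈ 0.972

0.972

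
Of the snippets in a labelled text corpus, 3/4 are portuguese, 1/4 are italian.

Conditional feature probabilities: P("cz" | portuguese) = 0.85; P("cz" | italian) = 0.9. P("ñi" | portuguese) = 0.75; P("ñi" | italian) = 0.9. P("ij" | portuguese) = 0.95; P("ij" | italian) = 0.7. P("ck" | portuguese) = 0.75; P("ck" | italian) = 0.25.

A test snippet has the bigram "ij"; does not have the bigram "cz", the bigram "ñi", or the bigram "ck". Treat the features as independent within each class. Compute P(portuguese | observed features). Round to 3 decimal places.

portuguese: 0.75 × (1−0.85) × (1−0.75) × 0.95 × (1−0.75) = 0.0066796875
italian: 0.25 × (1−0.9) × (1−0.9) × 0.7 × (1−0.25) = 0.0013125
P(portuguese | x) = 0.0066796875 / 0.0079921875 ≈ 0.836

0.836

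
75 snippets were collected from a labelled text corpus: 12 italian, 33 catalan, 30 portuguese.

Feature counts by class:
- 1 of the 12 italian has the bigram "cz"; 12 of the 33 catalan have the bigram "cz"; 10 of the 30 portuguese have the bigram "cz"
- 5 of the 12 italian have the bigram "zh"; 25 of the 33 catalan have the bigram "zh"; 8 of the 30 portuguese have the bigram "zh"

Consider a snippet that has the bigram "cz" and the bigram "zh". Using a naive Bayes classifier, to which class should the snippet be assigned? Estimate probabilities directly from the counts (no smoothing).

italian: (12/75) × (1/12) × (5/12) ≈ 0.00555556
catalan: (33/75) × (12/33) × (25/33) ≈ 0.121212
portuguese: (30/75) × (10/30) × (8/30) ≈ 0.0355556
Highest score → catalan.

catalan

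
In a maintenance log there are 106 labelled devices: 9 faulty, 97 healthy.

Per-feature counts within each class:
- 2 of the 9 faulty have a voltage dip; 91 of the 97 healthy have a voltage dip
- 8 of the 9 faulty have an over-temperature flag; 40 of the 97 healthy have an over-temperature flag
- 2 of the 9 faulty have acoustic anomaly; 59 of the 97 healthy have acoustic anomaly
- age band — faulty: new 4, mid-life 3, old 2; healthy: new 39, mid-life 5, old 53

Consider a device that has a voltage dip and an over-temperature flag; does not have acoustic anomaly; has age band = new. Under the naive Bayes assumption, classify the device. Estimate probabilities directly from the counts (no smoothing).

healthy

faulty: (9/106) × (2/9) × (8/9) × (7/9) × (4/9) ≈ 0.00579755
healthy: (97/106) × (91/97) × (40/97) × (38/97) × (39/97) ≈ 0.0557607
Highest score → healthy.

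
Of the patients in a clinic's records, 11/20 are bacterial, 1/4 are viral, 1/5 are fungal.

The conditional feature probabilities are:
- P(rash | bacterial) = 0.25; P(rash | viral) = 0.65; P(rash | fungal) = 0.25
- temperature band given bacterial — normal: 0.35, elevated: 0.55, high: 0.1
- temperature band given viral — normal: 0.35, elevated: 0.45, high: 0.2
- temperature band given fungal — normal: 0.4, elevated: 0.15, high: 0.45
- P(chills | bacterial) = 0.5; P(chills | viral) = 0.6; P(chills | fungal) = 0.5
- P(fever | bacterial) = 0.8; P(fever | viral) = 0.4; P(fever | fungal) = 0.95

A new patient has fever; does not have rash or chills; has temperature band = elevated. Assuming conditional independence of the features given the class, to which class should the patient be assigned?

bacterial

bacterial: 0.55 × (1−0.25) × 0.55 × (1−0.5) × 0.8 = 0.09075
viral: 0.25 × (1−0.65) × 0.45 × (1−0.6) × 0.4 = 0.0063
fungal: 0.2 × (1−0.25) × 0.15 × (1−0.5) × 0.95 = 0.0106875
Highest score → bacterial.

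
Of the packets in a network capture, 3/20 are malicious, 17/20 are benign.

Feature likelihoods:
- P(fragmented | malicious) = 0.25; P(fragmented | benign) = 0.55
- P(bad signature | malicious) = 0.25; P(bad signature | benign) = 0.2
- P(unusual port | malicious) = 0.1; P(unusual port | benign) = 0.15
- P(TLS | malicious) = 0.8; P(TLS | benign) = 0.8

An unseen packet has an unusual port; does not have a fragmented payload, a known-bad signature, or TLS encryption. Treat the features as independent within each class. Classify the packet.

benign

malicious: 0.15 × (1−0.25) × (1−0.25) × 0.1 × (1−0.8) = 0.0016875
benign: 0.85 × (1−0.55) × (1−0.2) × 0.15 × (1−0.8) = 0.00918
Highest score → benign.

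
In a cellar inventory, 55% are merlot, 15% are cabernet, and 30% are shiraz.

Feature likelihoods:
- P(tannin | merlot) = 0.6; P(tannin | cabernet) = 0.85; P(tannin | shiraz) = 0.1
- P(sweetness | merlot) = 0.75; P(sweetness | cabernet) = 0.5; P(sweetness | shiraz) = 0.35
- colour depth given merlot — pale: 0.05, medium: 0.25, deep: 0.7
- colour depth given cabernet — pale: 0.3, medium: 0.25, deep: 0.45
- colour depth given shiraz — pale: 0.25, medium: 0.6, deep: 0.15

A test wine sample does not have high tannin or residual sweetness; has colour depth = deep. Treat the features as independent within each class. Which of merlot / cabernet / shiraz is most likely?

merlot

merlot: 0.55 × (1−0.6) × (1−0.75) × 0.7 = 0.0385
cabernet: 0.15 × (1−0.85) × (1−0.5) × 0.45 = 0.0050625
shiraz: 0.3 × (1−0.1) × (1−0.35) × 0.15 = 0.026325
Highest score → merlot.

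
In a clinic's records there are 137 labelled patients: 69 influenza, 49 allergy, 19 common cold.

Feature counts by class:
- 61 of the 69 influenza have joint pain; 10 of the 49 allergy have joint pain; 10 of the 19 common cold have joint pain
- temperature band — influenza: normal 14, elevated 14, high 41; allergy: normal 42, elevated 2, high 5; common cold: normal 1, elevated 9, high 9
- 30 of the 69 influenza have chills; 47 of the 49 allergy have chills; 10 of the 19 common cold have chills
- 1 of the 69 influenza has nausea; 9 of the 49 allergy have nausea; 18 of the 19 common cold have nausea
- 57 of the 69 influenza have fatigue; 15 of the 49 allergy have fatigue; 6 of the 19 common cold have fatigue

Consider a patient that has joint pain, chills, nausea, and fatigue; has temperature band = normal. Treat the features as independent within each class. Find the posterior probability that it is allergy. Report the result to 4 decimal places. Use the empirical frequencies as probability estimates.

influenza: (69/137) × (61/69) × (14/69) × (30/69) × (1/69) × (57/69) ≈ 0.000470259
allergy: (49/137) × (10/49) × (42/49) × (47/49) × (9/49) × (15/49) ≈ 0.00337424
common cold: (19/137) × (10/19) × (1/19) × (10/19) × (18/19) × (6/19) ≈ 0.000604907
P(allergy | x) = 0.00337424 / 0.004449406 ≈ 0.7584

0.7584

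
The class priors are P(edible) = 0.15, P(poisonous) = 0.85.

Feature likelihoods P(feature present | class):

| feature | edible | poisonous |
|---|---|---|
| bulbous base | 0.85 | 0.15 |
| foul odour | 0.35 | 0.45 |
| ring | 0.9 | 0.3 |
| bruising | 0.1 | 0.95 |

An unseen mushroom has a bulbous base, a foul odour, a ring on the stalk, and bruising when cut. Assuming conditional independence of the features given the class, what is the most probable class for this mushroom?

edible: 0.15 × 0.85 × 0.35 × 0.9 × 0.1 = 0.00401625
poisonous: 0.85 × 0.15 × 0.45 × 0.3 × 0.95 = 0.016351875
Highest score → poisonous.

poisonous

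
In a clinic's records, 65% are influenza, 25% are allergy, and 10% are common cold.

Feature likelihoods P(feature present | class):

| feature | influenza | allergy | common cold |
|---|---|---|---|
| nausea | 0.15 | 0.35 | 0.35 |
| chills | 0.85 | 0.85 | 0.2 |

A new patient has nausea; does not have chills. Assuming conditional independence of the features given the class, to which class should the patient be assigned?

influenza: 0.65 × 0.15 × (1−0.85) = 0.014625
allergy: 0.25 × 0.35 × (1−0.85) = 0.013125
common cold: 0.1 × 0.35 × (1−0.2) = 0.028
Highest score → common cold.

common cold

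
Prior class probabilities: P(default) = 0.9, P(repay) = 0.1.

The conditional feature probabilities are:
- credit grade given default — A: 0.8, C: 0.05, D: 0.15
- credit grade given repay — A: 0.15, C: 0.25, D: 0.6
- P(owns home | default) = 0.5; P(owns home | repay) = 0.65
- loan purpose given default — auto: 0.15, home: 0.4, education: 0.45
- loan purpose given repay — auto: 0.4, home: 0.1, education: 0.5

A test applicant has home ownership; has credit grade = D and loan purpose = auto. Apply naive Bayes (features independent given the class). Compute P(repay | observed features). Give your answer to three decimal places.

0.606

default: 0.9 × 0.15 × 0.5 × 0.15 = 0.010125
repay: 0.1 × 0.6 × 0.65 × 0.4 = 0.0156
P(repay | x) = 0.0156 / 0.025725 ≈ 0.606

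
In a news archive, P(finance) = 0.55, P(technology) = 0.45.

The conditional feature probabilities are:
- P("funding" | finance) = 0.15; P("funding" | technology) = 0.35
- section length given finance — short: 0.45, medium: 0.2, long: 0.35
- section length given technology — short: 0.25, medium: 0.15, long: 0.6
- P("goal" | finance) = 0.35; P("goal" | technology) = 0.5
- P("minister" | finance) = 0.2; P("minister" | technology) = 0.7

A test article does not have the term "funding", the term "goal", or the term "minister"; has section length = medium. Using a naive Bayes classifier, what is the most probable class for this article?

finance: 0.55 × (1−0.15) × 0.2 × (1−0.35) × (1−0.2) = 0.04862
technology: 0.45 × (1−0.35) × 0.15 × (1−0.5) × (1−0.7) = 0.00658125
Highest score → finance.

finance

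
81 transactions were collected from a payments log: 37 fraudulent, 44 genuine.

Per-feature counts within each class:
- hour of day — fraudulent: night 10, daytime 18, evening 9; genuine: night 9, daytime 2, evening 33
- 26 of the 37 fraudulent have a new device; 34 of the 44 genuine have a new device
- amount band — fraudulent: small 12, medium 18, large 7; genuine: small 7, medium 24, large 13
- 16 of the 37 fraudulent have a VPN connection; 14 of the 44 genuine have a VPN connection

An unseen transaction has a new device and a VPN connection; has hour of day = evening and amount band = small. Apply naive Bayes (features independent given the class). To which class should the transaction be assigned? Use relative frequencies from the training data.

genuine

fraudulent: (37/81) × (9/37) × (26/37) × (12/37) × (16/37) ≈ 0.0109503
genuine: (44/81) × (33/44) × (34/44) × (7/44) × (14/44) ≈ 0.0159359
Highest score → genuine.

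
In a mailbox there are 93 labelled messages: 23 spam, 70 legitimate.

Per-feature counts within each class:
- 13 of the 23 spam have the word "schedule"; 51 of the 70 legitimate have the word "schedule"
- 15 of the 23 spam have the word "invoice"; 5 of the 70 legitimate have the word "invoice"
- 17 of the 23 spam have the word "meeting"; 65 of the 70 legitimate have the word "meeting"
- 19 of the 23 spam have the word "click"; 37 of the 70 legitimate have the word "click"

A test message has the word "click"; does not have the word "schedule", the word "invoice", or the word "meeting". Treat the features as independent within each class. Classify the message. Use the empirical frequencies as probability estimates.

spam: (23/93) × (10/23) × (8/23) × (6/23) × (19/23) ≈ 0.00805988
legitimate: (70/93) × (19/70) × (65/70) × (5/70) × (37/70) ≈ 0.00716245
Highest score → spam.

spam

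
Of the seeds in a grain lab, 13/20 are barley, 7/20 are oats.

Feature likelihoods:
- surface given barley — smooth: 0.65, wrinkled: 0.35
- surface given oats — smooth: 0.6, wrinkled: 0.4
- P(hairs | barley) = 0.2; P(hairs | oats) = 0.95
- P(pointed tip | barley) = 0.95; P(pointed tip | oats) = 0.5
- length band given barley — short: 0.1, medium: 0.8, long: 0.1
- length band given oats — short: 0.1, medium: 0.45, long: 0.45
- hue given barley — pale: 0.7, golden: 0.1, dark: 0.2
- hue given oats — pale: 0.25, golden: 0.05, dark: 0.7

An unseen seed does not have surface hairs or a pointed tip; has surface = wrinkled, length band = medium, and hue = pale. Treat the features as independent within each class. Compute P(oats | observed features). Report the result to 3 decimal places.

barley: 0.65 × 0.35 × (1−0.2) × (1−0.95) × 0.8 × 0.7 = 0.005096
oats: 0.35 × 0.4 × (1−0.95) × (1−0.5) × 0.45 × 0.25 = 0.00039375
P(oats | x) = 0.00039375 / 0.00548975 ≈ 0.072

0.072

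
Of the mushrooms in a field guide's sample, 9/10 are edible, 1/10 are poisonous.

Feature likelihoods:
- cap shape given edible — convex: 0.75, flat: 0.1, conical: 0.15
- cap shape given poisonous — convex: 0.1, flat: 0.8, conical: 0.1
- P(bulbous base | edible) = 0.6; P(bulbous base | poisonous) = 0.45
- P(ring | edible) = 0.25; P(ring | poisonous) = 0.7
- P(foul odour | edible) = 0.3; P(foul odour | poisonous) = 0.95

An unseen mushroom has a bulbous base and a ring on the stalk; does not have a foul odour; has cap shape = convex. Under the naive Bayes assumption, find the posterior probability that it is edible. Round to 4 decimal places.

0.9978

edible: 0.9 × 0.75 × 0.6 × 0.25 × (1−0.3) = 0.070875
poisonous: 0.1 × 0.1 × 0.45 × 0.7 × (1−0.95) = 0.0001575
P(edible | x) = 0.070875 / 0.0710325 ≈ 0.9978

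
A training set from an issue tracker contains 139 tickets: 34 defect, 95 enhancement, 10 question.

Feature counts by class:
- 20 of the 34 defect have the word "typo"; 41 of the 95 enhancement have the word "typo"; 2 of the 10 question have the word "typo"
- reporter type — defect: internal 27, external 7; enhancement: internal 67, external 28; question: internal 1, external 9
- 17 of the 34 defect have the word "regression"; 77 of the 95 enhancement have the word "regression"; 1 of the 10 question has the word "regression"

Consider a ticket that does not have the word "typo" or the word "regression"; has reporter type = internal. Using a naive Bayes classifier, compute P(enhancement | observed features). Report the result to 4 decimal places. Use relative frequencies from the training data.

defect: (34/139) × (14/34) × (27/34) × (17/34) ≈ 0.0399915
enhancement: (95/139) × (54/95) × (67/95) × (18/95) ≈ 0.0519134
question: (10/139) × (8/10) × (1/10) × (9/10) ≈ 0.00517986
P(enhancement | x) = 0.0519134 / 0.09708476 ≈ 0.5347

0.5347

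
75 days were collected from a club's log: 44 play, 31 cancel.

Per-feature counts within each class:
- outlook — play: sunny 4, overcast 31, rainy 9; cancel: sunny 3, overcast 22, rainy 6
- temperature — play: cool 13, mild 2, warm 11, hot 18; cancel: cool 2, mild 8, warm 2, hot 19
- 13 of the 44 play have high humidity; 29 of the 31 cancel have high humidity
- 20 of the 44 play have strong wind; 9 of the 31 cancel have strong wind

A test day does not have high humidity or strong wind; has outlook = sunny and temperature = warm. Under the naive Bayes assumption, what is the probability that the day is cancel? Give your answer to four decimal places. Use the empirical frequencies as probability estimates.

0.0225

play: (44/75) × (4/44) × (11/44) × (31/44) × (24/44) ≈ 0.00512397
cancel: (31/75) × (3/31) × (2/31) × (2/31) × (22/31) ≈ 0.000118156
P(cancel | x) = 0.000118156 / 0.005242126 ≈ 0.0225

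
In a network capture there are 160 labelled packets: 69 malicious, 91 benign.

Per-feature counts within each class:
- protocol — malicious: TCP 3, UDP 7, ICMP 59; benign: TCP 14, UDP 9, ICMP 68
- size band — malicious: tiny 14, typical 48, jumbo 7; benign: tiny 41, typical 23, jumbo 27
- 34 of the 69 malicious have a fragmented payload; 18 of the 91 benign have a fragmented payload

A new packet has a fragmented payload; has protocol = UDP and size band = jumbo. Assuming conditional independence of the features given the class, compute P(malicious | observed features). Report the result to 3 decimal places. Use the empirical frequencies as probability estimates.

malicious: (69/160) × (7/69) × (7/69) × (34/69) ≈ 0.00218704
benign: (91/160) × (9/91) × (27/91) × (18/91) ≈ 0.00330123
P(malicious | x) = 0.00218704 / 0.00548827 ≈ 0.398

0.398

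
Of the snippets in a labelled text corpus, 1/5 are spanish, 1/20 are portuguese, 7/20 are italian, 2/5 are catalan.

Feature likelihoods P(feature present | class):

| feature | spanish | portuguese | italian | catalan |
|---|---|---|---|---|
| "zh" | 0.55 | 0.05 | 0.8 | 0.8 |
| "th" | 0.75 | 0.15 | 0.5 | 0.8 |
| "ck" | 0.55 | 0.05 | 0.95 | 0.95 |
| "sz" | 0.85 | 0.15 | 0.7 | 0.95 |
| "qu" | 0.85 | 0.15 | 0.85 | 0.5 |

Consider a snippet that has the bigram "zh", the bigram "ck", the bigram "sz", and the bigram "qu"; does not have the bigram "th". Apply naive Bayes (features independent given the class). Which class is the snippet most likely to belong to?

spanish: 0.2 × 0.55 × (1−0.75) × 0.55 × 0.85 × 0.85 = 0.0109278125
portuguese: 0.05 × 0.05 × (1−0.15) × 0.05 × 0.15 × 0.15 = 0.000002390625
italian: 0.35 × 0.8 × (1−0.5) × 0.95 × 0.7 × 0.85 = 0.079135
catalan: 0.4 × 0.8 × (1−0.8) × 0.95 × 0.95 × 0.5 = 0.02888
Highest score → italian.

italian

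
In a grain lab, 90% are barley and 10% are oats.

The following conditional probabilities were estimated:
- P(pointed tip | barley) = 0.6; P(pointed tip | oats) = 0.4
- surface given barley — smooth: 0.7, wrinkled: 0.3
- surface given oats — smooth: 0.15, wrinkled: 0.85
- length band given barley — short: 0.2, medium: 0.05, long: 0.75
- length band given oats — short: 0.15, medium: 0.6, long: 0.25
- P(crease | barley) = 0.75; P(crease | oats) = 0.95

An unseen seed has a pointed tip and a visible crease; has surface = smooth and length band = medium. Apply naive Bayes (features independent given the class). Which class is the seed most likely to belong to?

barley: 0.9 × 0.6 × 0.7 × 0.05 × 0.75 = 0.014175
oats: 0.1 × 0.4 × 0.15 × 0.6 × 0.95 = 0.00342
Highest score → barley.

barley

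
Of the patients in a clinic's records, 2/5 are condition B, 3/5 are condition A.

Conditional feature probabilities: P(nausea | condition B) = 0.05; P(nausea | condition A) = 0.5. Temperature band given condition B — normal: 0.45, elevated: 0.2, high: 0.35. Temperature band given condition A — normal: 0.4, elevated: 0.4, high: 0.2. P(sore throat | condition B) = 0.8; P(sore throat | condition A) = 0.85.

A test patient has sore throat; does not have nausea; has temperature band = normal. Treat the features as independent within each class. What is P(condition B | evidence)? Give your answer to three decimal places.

0.573

condition B: 0.4 × (1−0.05) × 0.45 × 0.8 = 0.1368
condition A: 0.6 × (1−0.5) × 0.4 × 0.85 = 0.102
P(condition B | x) = 0.1368 / 0.2388 ≈ 0.573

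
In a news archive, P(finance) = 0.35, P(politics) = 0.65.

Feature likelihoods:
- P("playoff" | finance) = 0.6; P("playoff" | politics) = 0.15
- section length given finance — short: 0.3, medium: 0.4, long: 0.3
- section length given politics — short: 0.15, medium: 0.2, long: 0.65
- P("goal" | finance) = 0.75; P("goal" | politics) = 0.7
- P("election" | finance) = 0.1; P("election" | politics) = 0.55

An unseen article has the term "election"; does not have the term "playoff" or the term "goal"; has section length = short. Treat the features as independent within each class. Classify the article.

finance: 0.35 × (1−0.6) × 0.3 × (1−0.75) × 0.1 = 0.00105
politics: 0.65 × (1−0.15) × 0.15 × (1−0.7) × 0.55 = 0.013674375
Highest score → politics.

politics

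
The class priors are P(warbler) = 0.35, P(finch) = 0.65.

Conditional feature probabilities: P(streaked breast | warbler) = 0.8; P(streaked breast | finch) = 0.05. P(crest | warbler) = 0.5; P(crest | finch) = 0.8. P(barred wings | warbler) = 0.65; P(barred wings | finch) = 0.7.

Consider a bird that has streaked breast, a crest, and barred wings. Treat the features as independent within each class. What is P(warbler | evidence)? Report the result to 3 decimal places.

0.833

warbler: 0.35 × 0.8 × 0.5 × 0.65 = 0.091
finch: 0.65 × 0.05 × 0.8 × 0.7 = 0.0182
P(warbler | x) = 0.091 / 0.1092 ≈ 0.833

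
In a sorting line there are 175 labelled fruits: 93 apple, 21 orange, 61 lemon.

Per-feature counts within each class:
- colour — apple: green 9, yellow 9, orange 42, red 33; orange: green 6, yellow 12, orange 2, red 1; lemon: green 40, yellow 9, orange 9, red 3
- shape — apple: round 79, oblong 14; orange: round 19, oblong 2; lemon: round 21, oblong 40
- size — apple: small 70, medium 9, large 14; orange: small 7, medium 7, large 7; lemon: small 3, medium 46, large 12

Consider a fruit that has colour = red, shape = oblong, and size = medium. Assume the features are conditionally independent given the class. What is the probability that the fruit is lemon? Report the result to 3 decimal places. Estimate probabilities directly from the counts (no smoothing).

apple: (93/175) × (33/93) × (14/93) × (9/93) ≈ 0.00274714
orange: (21/175) × (1/21) × (2/21) × (7/21) ≈ 0.000181406
lemon: (61/175) × (3/61) × (40/61) × (46/61) ≈ 0.00847698
P(lemon | x) = 0.00847698 / 0.011405526 ≈ 0.743

0.743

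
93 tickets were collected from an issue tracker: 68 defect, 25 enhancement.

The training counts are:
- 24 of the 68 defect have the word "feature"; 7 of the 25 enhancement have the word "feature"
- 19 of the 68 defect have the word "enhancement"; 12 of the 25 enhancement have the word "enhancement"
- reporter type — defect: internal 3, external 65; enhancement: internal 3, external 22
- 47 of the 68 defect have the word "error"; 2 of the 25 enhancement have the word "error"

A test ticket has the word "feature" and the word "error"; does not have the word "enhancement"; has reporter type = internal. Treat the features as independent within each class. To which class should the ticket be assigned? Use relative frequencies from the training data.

defect: (68/93) × (24/68) × (49/68) × (3/68) × (47/68) ≈ 0.00567044
enhancement: (25/93) × (7/25) × (13/25) × (3/25) × (2/25) ≈ 0.000375742
Highest score → defect.

defect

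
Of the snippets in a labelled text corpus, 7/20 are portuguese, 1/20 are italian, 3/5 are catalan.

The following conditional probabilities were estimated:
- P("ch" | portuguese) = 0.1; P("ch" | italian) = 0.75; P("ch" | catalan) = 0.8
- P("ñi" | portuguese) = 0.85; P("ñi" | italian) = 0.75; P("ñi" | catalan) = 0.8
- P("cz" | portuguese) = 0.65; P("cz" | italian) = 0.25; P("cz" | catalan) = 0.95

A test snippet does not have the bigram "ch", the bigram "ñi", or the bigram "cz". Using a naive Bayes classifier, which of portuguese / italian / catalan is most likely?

portuguese: 0.35 × (1−0.1) × (1−0.85) × (1−0.65) = 0.0165375
italian: 0.05 × (1−0.75) × (1−0.75) × (1−0.25) = 0.00234375
catalan: 0.6 × (1−0.8) × (1−0.8) × (1−0.95) = 0.0012
Highest score → portuguese.

portuguese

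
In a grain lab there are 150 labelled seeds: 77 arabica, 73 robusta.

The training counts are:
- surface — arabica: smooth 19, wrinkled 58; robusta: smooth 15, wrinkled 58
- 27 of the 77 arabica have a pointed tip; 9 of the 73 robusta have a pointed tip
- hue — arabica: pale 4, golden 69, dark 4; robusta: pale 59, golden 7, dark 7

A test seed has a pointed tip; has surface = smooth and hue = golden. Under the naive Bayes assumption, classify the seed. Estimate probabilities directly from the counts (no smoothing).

arabica

arabica: (77/150) × (19/77) × (27/77) × (69/77) ≈ 0.039801
robusta: (73/150) × (15/73) × (9/73) × (7/73) ≈ 0.00118221
Highest score → arabica.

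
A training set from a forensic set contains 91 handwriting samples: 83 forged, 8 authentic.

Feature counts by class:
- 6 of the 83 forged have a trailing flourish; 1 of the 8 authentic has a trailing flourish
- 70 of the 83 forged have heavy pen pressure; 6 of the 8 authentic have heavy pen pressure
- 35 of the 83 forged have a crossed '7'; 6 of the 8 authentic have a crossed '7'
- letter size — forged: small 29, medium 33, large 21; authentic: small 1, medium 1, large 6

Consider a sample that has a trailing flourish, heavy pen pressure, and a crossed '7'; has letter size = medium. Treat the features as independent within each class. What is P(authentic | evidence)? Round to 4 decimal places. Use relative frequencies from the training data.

forged: (83/91) × (6/83) × (70/83) × (35/83) × (33/83) ≈ 0.009323
authentic: (8/91) × (1/8) × (6/8) × (6/8) × (1/8) ≈ 0.000772665
P(authentic | x) = 0.000772665 / 0.010095665 ≈ 0.0765

0.0765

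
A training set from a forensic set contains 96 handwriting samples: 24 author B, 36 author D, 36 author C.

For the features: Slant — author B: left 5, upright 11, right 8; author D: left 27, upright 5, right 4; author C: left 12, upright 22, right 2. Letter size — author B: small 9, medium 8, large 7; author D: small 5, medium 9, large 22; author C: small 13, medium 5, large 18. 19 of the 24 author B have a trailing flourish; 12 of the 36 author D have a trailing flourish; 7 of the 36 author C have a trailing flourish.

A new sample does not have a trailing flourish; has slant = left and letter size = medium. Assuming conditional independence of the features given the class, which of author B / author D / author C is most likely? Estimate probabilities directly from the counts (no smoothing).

author D

author B: (24/96) × (5/24) × (8/24) × (5/24) ≈ 0.0036169
author D: (36/96) × (27/36) × (9/36) × (24/36) = 0.046875
author C: (36/96) × (12/36) × (5/36) × (29/36) ≈ 0.0139853
Highest score → author D.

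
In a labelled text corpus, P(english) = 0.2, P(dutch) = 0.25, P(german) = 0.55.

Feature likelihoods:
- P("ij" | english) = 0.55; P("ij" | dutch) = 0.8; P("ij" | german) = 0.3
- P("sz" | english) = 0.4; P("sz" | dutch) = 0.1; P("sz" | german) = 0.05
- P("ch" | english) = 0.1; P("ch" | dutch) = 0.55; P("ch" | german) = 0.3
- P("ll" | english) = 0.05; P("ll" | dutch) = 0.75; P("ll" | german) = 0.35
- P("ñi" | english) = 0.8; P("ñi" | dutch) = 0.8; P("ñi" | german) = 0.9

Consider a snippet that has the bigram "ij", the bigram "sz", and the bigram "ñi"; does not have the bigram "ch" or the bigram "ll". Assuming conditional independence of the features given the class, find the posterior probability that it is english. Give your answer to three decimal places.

0.853

english: 0.2 × 0.55 × 0.4 × (1−0.1) × (1−0.05) × 0.8 = 0.030096
dutch: 0.25 × 0.8 × 0.1 × (1−0.55) × (1−0.75) × 0.8 = 0.0018
german: 0.55 × 0.3 × 0.05 × (1−0.3) × (1−0.35) × 0.9 = 0.003378375
P(english | x) = 0.030096 / 0.035274375 ≈ 0.853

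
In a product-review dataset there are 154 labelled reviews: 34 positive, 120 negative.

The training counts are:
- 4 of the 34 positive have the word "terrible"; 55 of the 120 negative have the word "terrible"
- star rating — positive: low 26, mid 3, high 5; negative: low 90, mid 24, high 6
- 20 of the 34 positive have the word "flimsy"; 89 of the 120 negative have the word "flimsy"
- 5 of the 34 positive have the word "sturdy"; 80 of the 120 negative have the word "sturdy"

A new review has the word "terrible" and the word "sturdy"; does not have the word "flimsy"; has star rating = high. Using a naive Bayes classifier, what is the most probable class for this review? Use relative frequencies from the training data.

positive: (34/154) × (4/34) × (5/34) × (14/34) × (5/34) ≈ 0.000231297
negative: (120/154) × (55/120) × (6/120) × (31/120) × (80/120) ≈ 0.0030754
Highest score → negative.

negative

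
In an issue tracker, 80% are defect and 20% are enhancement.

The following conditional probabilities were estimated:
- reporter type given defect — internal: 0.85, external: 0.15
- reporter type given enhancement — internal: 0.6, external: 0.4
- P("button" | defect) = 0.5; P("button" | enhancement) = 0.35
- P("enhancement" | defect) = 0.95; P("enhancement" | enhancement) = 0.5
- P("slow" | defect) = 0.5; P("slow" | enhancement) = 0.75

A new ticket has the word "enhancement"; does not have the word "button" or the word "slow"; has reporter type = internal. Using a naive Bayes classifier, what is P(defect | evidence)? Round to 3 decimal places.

0.943

defect: 0.8 × 0.85 × (1−0.5) × 0.95 × (1−0.5) = 0.1615
enhancement: 0.2 × 0.6 × (1−0.35) × 0.5 × (1−0.75) = 0.00975
P(defect | x) = 0.1615 / 0.17125 ≈ 0.943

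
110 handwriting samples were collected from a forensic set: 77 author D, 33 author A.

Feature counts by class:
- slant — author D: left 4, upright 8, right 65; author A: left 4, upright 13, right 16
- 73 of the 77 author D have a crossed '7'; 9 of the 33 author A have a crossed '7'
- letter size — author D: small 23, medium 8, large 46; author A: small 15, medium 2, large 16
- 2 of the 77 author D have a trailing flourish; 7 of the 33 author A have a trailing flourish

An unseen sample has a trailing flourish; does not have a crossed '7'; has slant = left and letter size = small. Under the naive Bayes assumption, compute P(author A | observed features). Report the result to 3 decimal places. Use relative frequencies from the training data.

author D: (77/110) × (4/77) × (4/77) × (23/77) × (2/77) ≈ 0.0000146559
author A: (33/110) × (4/33) × (24/33) × (15/33) × (7/33) ≈ 0.00254992
P(author A | x) = 0.00254992 / 0.0025645759 ≈ 0.994

0.994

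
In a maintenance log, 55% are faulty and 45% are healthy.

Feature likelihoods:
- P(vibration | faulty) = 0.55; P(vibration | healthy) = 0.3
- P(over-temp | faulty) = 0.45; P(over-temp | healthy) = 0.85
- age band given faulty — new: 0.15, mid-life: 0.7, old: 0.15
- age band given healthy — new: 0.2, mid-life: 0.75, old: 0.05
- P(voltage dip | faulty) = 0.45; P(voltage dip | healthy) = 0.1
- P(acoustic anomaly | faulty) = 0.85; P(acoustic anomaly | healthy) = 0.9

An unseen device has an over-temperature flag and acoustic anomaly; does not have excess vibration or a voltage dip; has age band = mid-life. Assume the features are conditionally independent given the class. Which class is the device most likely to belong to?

faulty: 0.55 × (1−0.55) × 0.45 × 0.7 × (1−0.45) × 0.85 = 0.03644746875
healthy: 0.45 × (1−0.3) × 0.85 × 0.75 × (1−0.1) × 0.9 = 0.162658125
Highest score → healthy.

healthy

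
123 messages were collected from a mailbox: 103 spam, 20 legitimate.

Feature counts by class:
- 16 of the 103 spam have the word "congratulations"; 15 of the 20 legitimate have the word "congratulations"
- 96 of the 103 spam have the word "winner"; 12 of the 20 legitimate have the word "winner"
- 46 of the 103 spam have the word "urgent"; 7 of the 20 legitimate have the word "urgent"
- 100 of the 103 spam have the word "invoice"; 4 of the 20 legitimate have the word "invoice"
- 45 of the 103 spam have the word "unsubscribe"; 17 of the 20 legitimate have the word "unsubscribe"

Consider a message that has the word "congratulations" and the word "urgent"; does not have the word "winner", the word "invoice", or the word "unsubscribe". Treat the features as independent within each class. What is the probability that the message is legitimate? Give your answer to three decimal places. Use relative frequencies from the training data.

0.969

spam: (103/123) × (16/103) × (7/103) × (46/103) × (3/103) × (58/103) ≈ 0.0000647547
legitimate: (20/123) × (15/20) × (8/20) × (7/20) × (16/20) × (3/20) ≈ 0.00204878
P(legitimate | x) = 0.00204878 / 0.0021135347 ≈ 0.969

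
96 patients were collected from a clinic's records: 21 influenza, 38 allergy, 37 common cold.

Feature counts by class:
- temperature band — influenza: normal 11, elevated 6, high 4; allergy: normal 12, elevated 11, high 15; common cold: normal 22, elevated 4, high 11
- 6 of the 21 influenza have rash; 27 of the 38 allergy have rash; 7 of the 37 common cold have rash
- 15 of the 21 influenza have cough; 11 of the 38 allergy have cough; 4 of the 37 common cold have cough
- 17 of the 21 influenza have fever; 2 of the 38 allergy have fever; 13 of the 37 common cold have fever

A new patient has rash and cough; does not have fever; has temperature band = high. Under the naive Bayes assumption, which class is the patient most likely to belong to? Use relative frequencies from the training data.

influenza: (21/96) × (4/21) × (6/21) × (15/21) × (4/21) ≈ 0.0016197
allergy: (38/96) × (15/38) × (27/38) × (11/38) × (36/38) ≈ 0.0304459
common cold: (37/96) × (11/37) × (7/37) × (4/37) × (24/37) ≈ 0.00152015
Highest score → allergy.

allergy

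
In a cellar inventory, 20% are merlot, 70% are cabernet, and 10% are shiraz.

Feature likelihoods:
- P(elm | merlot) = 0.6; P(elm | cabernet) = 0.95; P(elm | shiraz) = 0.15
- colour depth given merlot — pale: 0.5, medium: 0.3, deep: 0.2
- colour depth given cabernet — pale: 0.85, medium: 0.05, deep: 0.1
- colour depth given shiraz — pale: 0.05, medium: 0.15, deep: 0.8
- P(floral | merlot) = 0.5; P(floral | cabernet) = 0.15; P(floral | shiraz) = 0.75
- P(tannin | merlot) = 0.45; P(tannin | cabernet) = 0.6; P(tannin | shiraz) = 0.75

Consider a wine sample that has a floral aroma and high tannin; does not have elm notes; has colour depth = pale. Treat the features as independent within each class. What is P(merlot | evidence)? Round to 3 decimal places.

0.640

merlot: 0.2 × (1−0.6) × 0.5 × 0.5 × 0.45 = 0.009
cabernet: 0.7 × (1−0.95) × 0.85 × 0.15 × 0.6 = 0.0026775
shiraz: 0.1 × (1−0.15) × 0.05 × 0.75 × 0.75 = 0.002390625
P(merlot | x) = 0.009 / 0.014068125 ≈ 0.640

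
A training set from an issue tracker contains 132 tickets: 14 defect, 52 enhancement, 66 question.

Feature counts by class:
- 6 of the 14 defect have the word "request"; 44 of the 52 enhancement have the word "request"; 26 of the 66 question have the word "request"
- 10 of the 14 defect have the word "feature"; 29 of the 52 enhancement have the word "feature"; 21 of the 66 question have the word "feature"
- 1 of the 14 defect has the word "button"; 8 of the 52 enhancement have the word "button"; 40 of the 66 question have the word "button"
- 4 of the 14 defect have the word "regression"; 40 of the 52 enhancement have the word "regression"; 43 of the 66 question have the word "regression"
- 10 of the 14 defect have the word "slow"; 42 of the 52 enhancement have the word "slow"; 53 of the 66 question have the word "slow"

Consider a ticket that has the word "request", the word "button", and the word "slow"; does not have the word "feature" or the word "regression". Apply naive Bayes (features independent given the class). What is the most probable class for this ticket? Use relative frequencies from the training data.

question

defect: (14/132) × (6/14) × (4/14) × (1/14) × (10/14) × (10/14) ≈ 0.000473288
enhancement: (52/132) × (44/52) × (23/52) × (8/52) × (12/52) × (42/52) ≈ 0.00422779
question: (66/132) × (26/66) × (45/66) × (40/66) × (23/66) × (53/66) ≈ 0.0227772
Highest score → question.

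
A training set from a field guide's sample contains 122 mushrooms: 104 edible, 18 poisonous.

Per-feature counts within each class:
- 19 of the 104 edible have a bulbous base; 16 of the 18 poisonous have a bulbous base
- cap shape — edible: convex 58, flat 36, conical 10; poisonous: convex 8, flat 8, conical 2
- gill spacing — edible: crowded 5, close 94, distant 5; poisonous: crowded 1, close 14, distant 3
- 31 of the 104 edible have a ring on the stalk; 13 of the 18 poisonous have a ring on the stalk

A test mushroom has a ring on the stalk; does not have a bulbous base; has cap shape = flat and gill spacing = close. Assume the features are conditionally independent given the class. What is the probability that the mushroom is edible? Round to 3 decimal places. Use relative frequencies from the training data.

0.941

edible: (104/122) × (85/104) × (36/104) × (94/104) × (31/104) ≈ 0.0649757
poisonous: (18/122) × (2/18) × (8/18) × (14/18) × (13/18) ≈ 0.00409274
P(edible | x) = 0.0649757 / 0.06906844 ≈ 0.941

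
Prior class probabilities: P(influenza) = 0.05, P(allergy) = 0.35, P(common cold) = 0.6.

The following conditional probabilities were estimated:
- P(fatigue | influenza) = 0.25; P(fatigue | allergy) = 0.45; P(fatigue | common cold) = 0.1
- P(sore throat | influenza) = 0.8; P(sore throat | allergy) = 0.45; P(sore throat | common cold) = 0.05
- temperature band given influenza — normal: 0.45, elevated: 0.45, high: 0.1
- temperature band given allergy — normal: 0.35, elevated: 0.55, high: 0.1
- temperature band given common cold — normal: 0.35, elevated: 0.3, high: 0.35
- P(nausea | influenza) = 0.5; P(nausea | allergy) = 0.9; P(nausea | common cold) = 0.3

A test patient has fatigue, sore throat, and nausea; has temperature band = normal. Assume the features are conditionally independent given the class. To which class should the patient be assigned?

allergy

influenza: 0.05 × 0.25 × 0.8 × 0.45 × 0.5 = 0.00225
allergy: 0.35 × 0.45 × 0.45 × 0.35 × 0.9 = 0.022325625
common cold: 0.6 × 0.1 × 0.05 × 0.35 × 0.3 = 0.000315
Highest score → allergy.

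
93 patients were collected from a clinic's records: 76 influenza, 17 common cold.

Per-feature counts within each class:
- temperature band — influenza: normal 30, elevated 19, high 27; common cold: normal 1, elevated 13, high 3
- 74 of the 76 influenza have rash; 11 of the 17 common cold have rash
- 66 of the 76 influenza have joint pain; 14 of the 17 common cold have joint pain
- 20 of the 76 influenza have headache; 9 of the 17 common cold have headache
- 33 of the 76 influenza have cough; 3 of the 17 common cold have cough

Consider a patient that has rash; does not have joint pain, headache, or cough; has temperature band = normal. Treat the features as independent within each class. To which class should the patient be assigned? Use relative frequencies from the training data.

influenza: (76/93) × (30/76) × (74/76) × (10/76) × (56/76) × (43/76) ≈ 0.0172295
common cold: (17/93) × (1/17) × (11/17) × (3/17) × (8/17) × (14/17) ≈ 0.000475832
Highest score → influenza.

influenza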